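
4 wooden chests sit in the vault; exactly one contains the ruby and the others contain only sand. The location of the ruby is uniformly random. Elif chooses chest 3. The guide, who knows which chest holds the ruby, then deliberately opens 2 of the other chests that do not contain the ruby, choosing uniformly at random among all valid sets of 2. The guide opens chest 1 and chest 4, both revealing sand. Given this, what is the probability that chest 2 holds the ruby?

3/4

Apply Bayes' rule, conditioning on where the ruby actually is.
If it is in either of chests 1 and 4 (prior 1/4 each): that chest was opened and seen not to hold the prize — ruled out; weight (1/4)·0 = 0 each.
If it is in chest 2 (prior 1/4): the guide has no choice, probability 1; weight (1/4)·1 = 1/4.
If it is in chest 3 (prior 1/4): the guide has 3 equally likely choices, so probability 1/3; weight (1/4)·(1/3) = 1/12.
The weights sum to 1/3.
So P(the ruby in chest 2 | the guide opened chest 1 and chest 4) = (1/4) / (1/3) = 3/4.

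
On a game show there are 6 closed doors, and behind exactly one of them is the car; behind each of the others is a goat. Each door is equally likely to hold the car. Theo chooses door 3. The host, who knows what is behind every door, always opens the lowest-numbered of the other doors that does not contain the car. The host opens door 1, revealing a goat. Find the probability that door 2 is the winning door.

Consider each possible location of the car in turn.
If it is behind door 1 (prior 1/6): the host opened door 1, so this case is ruled out; weight (1/6)·0 = 0.
If it is behind any of doors 2, 3, 4, 5, and 6 (prior 1/6 each): door 1 is the lowest-numbered option available, probability 1; weight (1/6)·1 = 1/6 each.
The weights sum to 5/6.
So P(the car behind door 2 | the host opened door 1) = (1/6) / (5/6) = 1/5.

1/5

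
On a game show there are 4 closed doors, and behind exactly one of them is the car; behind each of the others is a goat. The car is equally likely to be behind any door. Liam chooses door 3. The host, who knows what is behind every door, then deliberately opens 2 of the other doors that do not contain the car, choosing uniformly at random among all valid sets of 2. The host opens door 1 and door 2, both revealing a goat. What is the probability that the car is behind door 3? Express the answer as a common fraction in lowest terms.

Apply Bayes' rule, conditioning on where the car actually is.
If it is behind either of doors 1 and 2 (prior 1/4 each): that door was opened and seen not to hold the prize — ruled out; weight (1/4)·0 = 0 each.
If it is behind door 3 (prior 1/4): the host has 3 equally likely choices, so probability 1/3; weight (1/4)·(1/3) = 1/12.
If it is behind door 4 (prior 1/4): the host has no choice, probability 1; weight (1/4)·1 = 1/4.
The weights sum to 1/3.
So P(the car behind door 3 | the host opened door 1 and door 2) = (1/12) / (1/3) = 1/4.

1/4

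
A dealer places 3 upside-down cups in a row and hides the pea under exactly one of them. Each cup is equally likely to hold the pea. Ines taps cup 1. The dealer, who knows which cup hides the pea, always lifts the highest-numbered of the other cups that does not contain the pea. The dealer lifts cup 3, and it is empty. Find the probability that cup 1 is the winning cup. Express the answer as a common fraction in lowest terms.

1/2

Apply Bayes' rule, conditioning on where the pea actually is.
If it is under either of cups 1 and 2 (prior 1/3 each): cup 3 is the highest-numbered option available, probability 1; weight (1/3)·1 = 1/3 each.
If it is under cup 3 (prior 1/3): the dealer opened cup 3, so this case is ruled out; weight (1/3)·0 = 0.
The weights sum to 2/3.
So P(the pea under cup 1 | the dealer opened cup 3) = (1/3) / (2/3) = 1/2.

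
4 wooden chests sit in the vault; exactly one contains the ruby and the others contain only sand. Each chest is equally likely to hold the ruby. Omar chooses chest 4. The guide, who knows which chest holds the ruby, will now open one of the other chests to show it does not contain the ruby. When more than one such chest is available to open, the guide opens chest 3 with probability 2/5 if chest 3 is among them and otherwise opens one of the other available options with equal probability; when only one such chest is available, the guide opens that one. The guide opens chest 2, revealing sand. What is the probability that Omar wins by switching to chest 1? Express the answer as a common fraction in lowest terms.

Apply Bayes' rule, conditioning on where the ruby actually is.
If it is in chest 1 (prior 1/4): chest 3 is available but not opened, probability 3/5; weight (1/4)·(3/5) = 3/20.
If it is in chest 2 (prior 1/4): the guide opened chest 2, so this case is ruled out; weight (1/4)·0 = 0.
If it is in chest 3 (prior 1/4): chest 3 holds the prize so is unavailable; the guide chooses uniformly among the 2 others, probability 1/2; weight (1/4)·(1/2) = 1/8.
If it is in chest 4 (prior 1/4): chest 3 is available but not opened; chest 2 gets probability (1 − 2/5)/2 = 3/10; weight (1/4)·(3/10) = 3/40.
The weights sum to 7/20.
So P(the ruby in chest 1 | the guide opened chest 2) = (3/20) / (7/20) = 3/7.

3/7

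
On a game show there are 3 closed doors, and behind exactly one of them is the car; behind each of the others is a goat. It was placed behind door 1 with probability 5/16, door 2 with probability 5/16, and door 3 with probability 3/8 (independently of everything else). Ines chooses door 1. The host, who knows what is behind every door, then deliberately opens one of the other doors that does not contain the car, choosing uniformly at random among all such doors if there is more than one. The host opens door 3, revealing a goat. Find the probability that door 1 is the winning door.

Consider each possible location of the car in turn.
If it is behind door 1 (prior 5/16): the host has 2 equally likely choices, so probability 1/2; weight (5/16)·(1/2) = 5/32.
If it is behind door 2 (prior 5/16): the host has no choice, probability 1; weight (5/16)·1 = 5/16.
If it is behind door 3 (prior 3/8): the host opened door 3, so this case is ruled out; weight (3/8)·0 = 0.
The weights sum to 15/32.
So P(the car behind door 1 | the host opened door 3) = (5/32) / (15/32) = 1/3.

1/3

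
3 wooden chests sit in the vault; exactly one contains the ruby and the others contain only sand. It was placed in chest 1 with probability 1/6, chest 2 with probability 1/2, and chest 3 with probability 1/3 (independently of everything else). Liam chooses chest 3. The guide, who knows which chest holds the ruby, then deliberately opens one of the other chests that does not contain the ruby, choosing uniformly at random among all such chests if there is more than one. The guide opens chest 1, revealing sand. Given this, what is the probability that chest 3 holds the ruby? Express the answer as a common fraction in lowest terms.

1/4

Consider each possible location of the ruby in turn.
If it is in chest 1 (prior 1/6): the guide opened chest 1, so this case is ruled out; weight (1/6)·0 = 0.
If it is in chest 2 (prior 1/2): the guide has no choice, probability 1; weight (1/2)·1 = 1/2.
If it is in chest 3 (prior 1/3): the guide has 2 equally likely choices, so probability 1/2; weight (1/3)·(1/2) = 1/6.
The weights sum to 2/3.
So P(the ruby in chest 3 | the guide opened chest 1) = (1/6) / (2/3) = 1/4.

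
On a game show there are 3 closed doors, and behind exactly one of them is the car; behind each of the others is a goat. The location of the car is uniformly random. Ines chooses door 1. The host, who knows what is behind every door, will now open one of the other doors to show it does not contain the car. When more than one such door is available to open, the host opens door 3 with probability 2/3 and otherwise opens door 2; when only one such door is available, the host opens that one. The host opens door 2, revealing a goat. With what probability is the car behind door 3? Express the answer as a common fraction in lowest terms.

Consider each possible location of the car in turn.
If it is behind door 1 (prior 1/3): door 3 is available but not opened, probability 1/3; weight (1/3)·(1/3) = 1/9.
If it is behind door 2 (prior 1/3): the host opened door 2, so this case is ruled out; weight (1/3)·0 = 0.
If it is behind door 3 (prior 1/3): only door 2 is available, probability 1; weight (1/3)·1 = 1/3.
The weights sum to 4/9.
So P(the car behind door 3 | the host opened door 2) = (1/3) / (4/9) = 3/4.

3/4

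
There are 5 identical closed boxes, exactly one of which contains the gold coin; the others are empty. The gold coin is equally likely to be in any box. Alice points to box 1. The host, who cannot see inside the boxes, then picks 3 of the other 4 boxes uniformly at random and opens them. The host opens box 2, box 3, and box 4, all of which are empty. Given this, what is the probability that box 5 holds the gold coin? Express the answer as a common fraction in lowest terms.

Condition on the true location of the gold coin.
If it is in either of boxes 1 and 5 (prior 1/5 each): the host picks exactly this set with probability 1/4 regardless, and none is the prize; weight (1/5)·(1/4) = 1/20 each.
If it is in any of boxes 2, 3, and 4 (prior 1/5 each): that box was opened and seen not to hold the prize — ruled out; weight (1/5)·0 = 0 each.
The weights sum to 1/10.
So P(the gold coin in box 5 | the host opened box 2, box 3, and box 4) = (1/20) / (1/10) = 1/2.

1/2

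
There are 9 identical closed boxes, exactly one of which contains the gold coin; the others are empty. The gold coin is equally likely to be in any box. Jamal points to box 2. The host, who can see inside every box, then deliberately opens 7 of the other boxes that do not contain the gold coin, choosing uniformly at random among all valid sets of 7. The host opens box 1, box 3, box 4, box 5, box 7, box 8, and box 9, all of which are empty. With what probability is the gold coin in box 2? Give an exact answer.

1/9

Apply Bayes' rule, conditioning on where the gold coin actually is.
If it is in any of boxes 1, 3, 4, 5, 7, 8, and 9 (prior 1/9 each): that box was opened and seen not to hold the prize — ruled out; weight (1/9)·0 = 0 each.
If it is in box 2 (prior 1/9): the host has 8 equally likely choices, so probability 1/8; weight (1/9)·(1/8) = 1/72.
If it is in box 6 (prior 1/9): the host has no choice, probability 1; weight (1/9)·1 = 1/9.
The weights sum to 1/8.
So P(the gold coin in box 2 | the host opened box 1, box 3, box 4, box 5, box 7, box 8, and box 9) = (1/72) / (1/8) = 1/9.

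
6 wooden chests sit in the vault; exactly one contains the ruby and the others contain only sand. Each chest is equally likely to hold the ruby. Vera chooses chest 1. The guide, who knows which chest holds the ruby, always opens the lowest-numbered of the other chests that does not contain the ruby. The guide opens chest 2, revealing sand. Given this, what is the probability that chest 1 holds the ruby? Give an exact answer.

1/5

Condition on the true location of the ruby.
If it is in any of chests 1, 3, 4, 5, and 6 (prior 1/6 each): chest 2 is the lowest-numbered option available, probability 1; weight (1/6)·1 = 1/6 each.
If it is in chest 2 (prior 1/6): the guide opened chest 2, so this case is ruled out; weight (1/6)·0 = 0.
The weights sum to 5/6.
So P(the ruby in chest 1 | the guide opened chest 2) = (1/6) / (5/6) = 1/5.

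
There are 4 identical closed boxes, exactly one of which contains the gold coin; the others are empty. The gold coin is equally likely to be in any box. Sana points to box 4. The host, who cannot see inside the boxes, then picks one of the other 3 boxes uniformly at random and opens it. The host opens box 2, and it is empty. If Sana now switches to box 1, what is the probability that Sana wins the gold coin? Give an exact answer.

1/3

Apply Bayes' rule, conditioning on where the gold coin actually is.
If it is in any of boxes 1, 3, and 4 (prior 1/4 each): the host picks box 2 with probability 1/3 regardless, and it is not the prize; weight (1/4)·(1/3) = 1/12 each.
If it is in box 2 (prior 1/4): the host opened box 2, so this case is ruled out; weight (1/4)·0 = 0.
The weights sum to 1/4.
So P(the gold coin in box 1 | the host opened box 2) = (1/12) / (1/4) = 1/3.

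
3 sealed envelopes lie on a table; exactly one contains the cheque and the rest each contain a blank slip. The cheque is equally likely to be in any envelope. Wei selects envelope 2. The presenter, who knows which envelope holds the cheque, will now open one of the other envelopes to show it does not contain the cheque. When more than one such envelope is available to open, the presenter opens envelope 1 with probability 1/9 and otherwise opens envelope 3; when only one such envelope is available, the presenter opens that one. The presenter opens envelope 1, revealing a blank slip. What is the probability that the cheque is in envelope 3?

Apply Bayes' rule, conditioning on where the cheque actually is.
If it is in envelope 1 (prior 1/3): the presenter opened envelope 1, so this case is ruled out; weight (1/3)·0 = 0.
If it is in envelope 2 (prior 1/3): envelope 1 is available, opened with probability 1/9; weight (1/3)·(1/9) = 1/27.
If it is in envelope 3 (prior 1/3): only envelope 1 is available, probability 1; weight (1/3)·1 = 1/3.
The weights sum to 10/27.
So P(the cheque in envelope 3 | the presenter opened envelope 1) = (1/3) / (10/27) = 9/10.

9/10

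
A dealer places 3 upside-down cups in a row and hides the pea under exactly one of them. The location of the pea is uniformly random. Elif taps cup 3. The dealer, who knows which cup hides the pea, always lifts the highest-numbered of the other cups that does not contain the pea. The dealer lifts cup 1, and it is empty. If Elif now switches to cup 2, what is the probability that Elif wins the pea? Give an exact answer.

1

Condition on the true location of the pea.
If it is under cup 1 (prior 1/3): the dealer opened cup 1, so this case is ruled out; weight (1/3)·0 = 0.
If it is under cup 2 (prior 1/3): cup 1 is the highest-numbered option available, probability 1; weight (1/3)·1 = 1/3.
If it is under cup 3 (prior 1/3): the dealer would have opened cup 2 instead, probability 0; weight (1/3)·0 = 0.
The weights sum to 1/3.
So P(the pea under cup 2 | the dealer opened cup 1) = (1/3) / (1/3) = 1.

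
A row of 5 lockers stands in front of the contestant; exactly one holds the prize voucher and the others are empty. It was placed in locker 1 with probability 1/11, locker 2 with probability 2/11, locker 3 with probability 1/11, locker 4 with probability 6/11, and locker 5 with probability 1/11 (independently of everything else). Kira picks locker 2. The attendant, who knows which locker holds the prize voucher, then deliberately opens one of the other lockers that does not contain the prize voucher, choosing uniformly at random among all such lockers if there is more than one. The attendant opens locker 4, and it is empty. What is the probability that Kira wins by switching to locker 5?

Condition on the true location of the prize voucher.
If it is in any of lockers 1, 3, and 5 (prior 1/11 each): the attendant has 3 equally likely choices, so probability 1/3; weight (1/11)·(1/3) = 1/33 each.
If it is in locker 2 (prior 2/11): the attendant has 4 equally likely choices, so probability 1/4; weight (2/11)·(1/4) = 1/22.
If it is in locker 4 (prior 6/11): the attendant opened locker 4, so this case is ruled out; weight (6/11)·0 = 0.
The weights sum to 3/22.
So P(the prize voucher in locker 5 | the attendant opened locker 4) = (1/33) / (3/22) = 2/9.

2/9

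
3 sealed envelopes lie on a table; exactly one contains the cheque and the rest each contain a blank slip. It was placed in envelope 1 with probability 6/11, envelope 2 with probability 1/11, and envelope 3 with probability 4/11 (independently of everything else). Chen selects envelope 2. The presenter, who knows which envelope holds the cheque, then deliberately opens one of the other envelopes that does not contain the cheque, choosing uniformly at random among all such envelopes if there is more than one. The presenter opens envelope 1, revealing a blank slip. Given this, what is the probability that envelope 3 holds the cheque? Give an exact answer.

8/9

Condition on the true location of the cheque.
If it is in envelope 1 (prior 6/11): the presenter opened envelope 1, so this case is ruled out; weight (6/11)·0 = 0.
If it is in envelope 2 (prior 1/11): the presenter has 2 equally likely choices, so probability 1/2; weight (1/11)·(1/2) = 1/22.
If it is in envelope 3 (prior 4/11): the presenter has no choice, probability 1; weight (4/11)·1 = 4/11.
The weights sum to 9/22.
So P(the cheque in envelope 3 | the presenter opened envelope 1) = (4/11) / (9/22) = 8/9.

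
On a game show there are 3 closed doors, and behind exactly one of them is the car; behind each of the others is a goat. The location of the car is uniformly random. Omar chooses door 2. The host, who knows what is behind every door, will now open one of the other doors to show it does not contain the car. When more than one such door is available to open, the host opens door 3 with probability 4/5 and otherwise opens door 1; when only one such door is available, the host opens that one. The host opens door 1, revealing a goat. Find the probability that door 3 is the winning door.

Condition on the true location of the car.
If it is behind door 1 (prior 1/3): the host opened door 1, so this case is ruled out; weight (1/3)·0 = 0.
If it is behind door 2 (prior 1/3): door 3 is available but not opened, probability 1/5; weight (1/3)·(1/5) = 1/15.
If it is behind door 3 (prior 1/3): only door 1 is available, probability 1; weight (1/3)·1 = 1/3.
The weights sum to 2/5.
So P(the car behind door 3 | the host opened door 1) = (1/3) / (2/5) = 5/6.

5/6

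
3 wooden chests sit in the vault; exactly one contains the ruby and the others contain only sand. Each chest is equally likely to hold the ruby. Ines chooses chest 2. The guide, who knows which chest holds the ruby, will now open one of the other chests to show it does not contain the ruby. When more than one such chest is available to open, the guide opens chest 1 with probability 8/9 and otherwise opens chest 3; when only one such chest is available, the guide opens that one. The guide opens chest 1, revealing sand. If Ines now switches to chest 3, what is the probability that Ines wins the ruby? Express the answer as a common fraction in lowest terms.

Condition on the true location of the ruby.
If it is in chest 1 (prior 1/3): the guide opened chest 1, so this case is ruled out; weight (1/3)·0 = 0.
If it is in chest 2 (prior 1/3): chest 1 is available, opened with probability 8/9; weight (1/3)·(8/9) = 8/27.
If it is in chest 3 (prior 1/3): only chest 1 is available, probability 1; weight (1/3)·1 = 1/3.
The weights sum to 17/27.
So P(the ruby in chest 3 | the guide opened chest 1) = (1/3) / (17/27) = 9/17.

9/17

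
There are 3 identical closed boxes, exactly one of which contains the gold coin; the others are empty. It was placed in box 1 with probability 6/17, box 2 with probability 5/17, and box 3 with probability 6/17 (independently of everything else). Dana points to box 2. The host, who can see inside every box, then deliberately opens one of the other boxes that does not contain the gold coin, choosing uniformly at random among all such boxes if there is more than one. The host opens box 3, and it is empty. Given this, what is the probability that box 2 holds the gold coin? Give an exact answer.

Condition on the true location of the gold coin.
If it is in box 1 (prior 6/17): the host has no choice, probability 1; weight (6/17)·1 = 6/17.
If it is in box 2 (prior 5/17): the host has 2 equally likely choices, so probability 1/2; weight (5/17)·(1/2) = 5/34.
If it is in box 3 (prior 6/17): the host opened box 3, so this case is ruled out; weight (6/17)·0 = 0.
The weights sum to 1/2.
So P(the gold coin in box 2 | the host opened box 3) = (5/34) / (1/2) = 5/17.

5/17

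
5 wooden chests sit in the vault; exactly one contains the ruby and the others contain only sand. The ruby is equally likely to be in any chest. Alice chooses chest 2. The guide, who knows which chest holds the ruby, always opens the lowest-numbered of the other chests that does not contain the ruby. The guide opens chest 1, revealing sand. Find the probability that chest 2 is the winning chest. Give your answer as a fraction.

1/4

Condition on the true location of the ruby.
If it is in chest 1 (prior 1/5): the guide opened chest 1, so this case is ruled out; weight (1/5)·0 = 0.
If it is in any of chests 2, 3, 4, and 5 (prior 1/5 each): chest 1 is the lowest-numbered option available, probability 1; weight (1/5)·1 = 1/5 each.
The weights sum to 4/5.
So P(the ruby in chest 2 | the guide opened chest 1) = (1/5) / (4/5) = 1/4.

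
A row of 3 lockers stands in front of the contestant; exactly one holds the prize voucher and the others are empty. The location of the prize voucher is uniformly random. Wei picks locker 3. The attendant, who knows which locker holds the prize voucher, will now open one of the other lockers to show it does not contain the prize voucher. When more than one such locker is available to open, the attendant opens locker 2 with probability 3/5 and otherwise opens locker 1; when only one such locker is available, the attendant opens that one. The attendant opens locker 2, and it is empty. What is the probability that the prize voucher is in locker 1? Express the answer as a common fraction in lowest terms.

Consider each possible location of the prize voucher in turn.
If it is in locker 1 (prior 1/3): only locker 2 is available, probability 1; weight (1/3)·1 = 1/3.
If it is in locker 2 (prior 1/3): the attendant opened locker 2, so this case is ruled out; weight (1/3)·0 = 0.
If it is in locker 3 (prior 1/3): locker 2 is available, opened with probability 3/5; weight (1/3)·(3/5) = 1/5.
The weights sum to 8/15.
So P(the prize voucher in locker 1 | the attendant opened locker 2) = (1/3) / (8/15) = 5/8.

5/8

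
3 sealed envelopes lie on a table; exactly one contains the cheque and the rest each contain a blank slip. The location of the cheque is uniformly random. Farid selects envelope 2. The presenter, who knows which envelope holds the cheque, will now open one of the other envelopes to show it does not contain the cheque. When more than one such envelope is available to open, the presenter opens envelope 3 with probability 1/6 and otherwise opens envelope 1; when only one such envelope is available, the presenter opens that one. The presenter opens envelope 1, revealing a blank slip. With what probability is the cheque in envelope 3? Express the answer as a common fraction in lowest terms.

Condition on the true location of the cheque.
If it is in envelope 1 (prior 1/3): the presenter opened envelope 1, so this case is ruled out; weight (1/3)·0 = 0.
If it is in envelope 2 (prior 1/3): envelope 3 is available but not opened, probability 5/6; weight (1/3)·(5/6) = 5/18.
If it is in envelope 3 (prior 1/3): only envelope 1 is available, probability 1; weight (1/3)·1 = 1/3.
The weights sum to 11/18.
So P(the cheque in envelope 3 | the presenter opened envelope 1) = (1/3) / (11/18) = 6/11.

6/11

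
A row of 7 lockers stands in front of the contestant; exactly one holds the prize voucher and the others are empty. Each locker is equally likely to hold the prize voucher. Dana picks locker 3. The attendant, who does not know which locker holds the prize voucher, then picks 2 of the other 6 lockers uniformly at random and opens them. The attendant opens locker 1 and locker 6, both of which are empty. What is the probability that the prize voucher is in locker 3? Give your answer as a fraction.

1/5

Apply Bayes' rule, conditioning on where the prize voucher actually is.
If it is in either of lockers 1 and 6 (prior 1/7 each): that locker was opened and seen not to hold the prize — ruled out; weight (1/7)·0 = 0 each.
If it is in any of lockers 2, 3, 4, 5, and 7 (prior 1/7 each): the attendant picks exactly this set with probability 1/15 regardless, and none is the prize; weight (1/7)·(1/15) = 1/105 each.
The weights sum to 1/21.
So P(the prize voucher in locker 3 | the attendant opened locker 1 and locker 6) = (1/105) / (1/21) = 1/5.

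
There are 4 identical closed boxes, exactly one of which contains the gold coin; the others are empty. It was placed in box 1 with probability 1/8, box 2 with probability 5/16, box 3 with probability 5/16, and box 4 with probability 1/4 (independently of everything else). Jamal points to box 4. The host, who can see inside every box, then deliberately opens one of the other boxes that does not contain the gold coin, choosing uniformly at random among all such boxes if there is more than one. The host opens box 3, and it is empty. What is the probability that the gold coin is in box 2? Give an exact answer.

Consider each possible location of the gold coin in turn.
If it is in box 1 (prior 1/8): the host has 2 equally likely choices, so probability 1/2; weight (1/8)·(1/2) = 1/16.
If it is in box 2 (prior 5/16): the host has 2 equally likely choices, so probability 1/2; weight (5/16)·(1/2) = 5/32.
If it is in box 3 (prior 5/16): the host opened box 3, so this case is ruled out; weight (5/16)·0 = 0.
If it is in box 4 (prior 1/4): the host has 3 equally likely choices, so probability 1/3; weight (1/4)·(1/3) = 1/12.
The weights sum to 29/96.
So P(the gold coin in box 2 | the host opened box 3) = (5/32) / (29/96) = 15/29.

15/29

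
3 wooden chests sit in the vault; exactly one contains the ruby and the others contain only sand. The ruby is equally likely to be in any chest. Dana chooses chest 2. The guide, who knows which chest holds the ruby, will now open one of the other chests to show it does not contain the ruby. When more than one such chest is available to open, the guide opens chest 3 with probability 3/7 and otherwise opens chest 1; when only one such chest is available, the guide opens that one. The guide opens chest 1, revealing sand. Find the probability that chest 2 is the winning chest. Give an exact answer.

4/11

Apply Bayes' rule, conditioning on where the ruby actually is.
If it is in chest 1 (prior 1/3): the guide opened chest 1, so this case is ruled out; weight (1/3)·0 = 0.
If it is in chest 2 (prior 1/3): chest 3 is available but not opened, probability 4/7; weight (1/3)·(4/7) = 4/21.
If it is in chest 3 (prior 1/3): only chest 1 is available, probability 1; weight (1/3)·1 = 1/3.
The weights sum to 11/21.
So P(the ruby in chest 2 | the guide opened chest 1) = (4/21) / (11/21) = 4/11.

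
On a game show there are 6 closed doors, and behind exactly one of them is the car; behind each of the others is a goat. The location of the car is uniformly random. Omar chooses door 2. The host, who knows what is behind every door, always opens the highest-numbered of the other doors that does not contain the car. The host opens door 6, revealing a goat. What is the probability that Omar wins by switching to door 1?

Condition on the true location of the car.
If it is behind any of doors 1, 2, 3, 4, and 5 (prior 1/6 each): door 6 is the highest-numbered option available, probability 1; weight (1/6)·1 = 1/6 each.
If it is behind door 6 (prior 1/6): the host opened door 6, so this case is ruled out; weight (1/6)·0 = 0.
The weights sum to 5/6.
So P(the car behind door 1 | the host opened door 6) = (1/6) / (5/6) = 1/5.

1/5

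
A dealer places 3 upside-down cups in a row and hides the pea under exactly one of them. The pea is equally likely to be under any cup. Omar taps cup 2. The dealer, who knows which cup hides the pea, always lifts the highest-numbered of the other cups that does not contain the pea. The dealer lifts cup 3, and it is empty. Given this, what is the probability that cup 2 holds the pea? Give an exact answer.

Consider each possible location of the pea in turn.
If it is under either of cups 1 and 2 (prior 1/3 each): cup 3 is the highest-numbered option available, probability 1; weight (1/3)·1 = 1/3 each.
If it is under cup 3 (prior 1/3): the dealer opened cup 3, so this case is ruled out; weight (1/3)·0 = 0.
The weights sum to 2/3.
So P(the pea under cup 2 | the dealer opened cup 3) = (1/3) / (2/3) = 1/2.

1/2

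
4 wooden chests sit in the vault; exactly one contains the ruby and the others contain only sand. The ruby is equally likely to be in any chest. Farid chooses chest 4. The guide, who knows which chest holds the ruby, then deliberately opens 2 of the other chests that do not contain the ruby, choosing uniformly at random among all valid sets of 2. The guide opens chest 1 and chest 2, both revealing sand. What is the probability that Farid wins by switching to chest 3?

3/4

Consider each possible location of the ruby in turn.
If it is in either of chests 1 and 2 (prior 1/4 each): that chest was opened and seen not to hold the prize — ruled out; weight (1/4)·0 = 0 each.
If it is in chest 3 (prior 1/4): the guide has no choice, probability 1; weight (1/4)·1 = 1/4.
If it is in chest 4 (prior 1/4): the guide has 3 equally likely choices, so probability 1/3; weight (1/4)·(1/3) = 1/12.
The weights sum to 1/3.
So P(the ruby in chest 3 | the guide opened chest 1 and chest 2) = (1/4) / (1/3) = 3/4.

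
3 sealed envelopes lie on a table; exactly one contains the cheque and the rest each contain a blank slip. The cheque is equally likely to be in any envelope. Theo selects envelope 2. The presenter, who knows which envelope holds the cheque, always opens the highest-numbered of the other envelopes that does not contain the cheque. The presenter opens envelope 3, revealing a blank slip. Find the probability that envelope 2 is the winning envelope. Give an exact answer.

1/2

Condition on the true location of the cheque.
If it is in either of envelopes 1 and 2 (prior 1/3 each): envelope 3 is the highest-numbered option available, probability 1; weight (1/3)·1 = 1/3 each.
If it is in envelope 3 (prior 1/3): the presenter opened envelope 3, so this case is ruled out; weight (1/3)·0 = 0.
The weights sum to 2/3.
So P(the cheque in envelope 2 | the presenter opened envelope 3) = (1/3) / (2/3) = 1/2.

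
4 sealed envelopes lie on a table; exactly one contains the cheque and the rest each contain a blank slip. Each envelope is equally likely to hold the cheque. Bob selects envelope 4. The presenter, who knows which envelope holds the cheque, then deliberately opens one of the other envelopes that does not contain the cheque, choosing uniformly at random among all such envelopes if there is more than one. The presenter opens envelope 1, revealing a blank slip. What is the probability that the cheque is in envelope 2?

Apply Bayes' rule, conditioning on where the cheque actually is.
If it is in envelope 1 (prior 1/4): the presenter opened envelope 1, so this case is ruled out; weight (1/4)·0 = 0.
If it is in either of envelopes 2 and 3 (prior 1/4 each): the presenter has 2 equally likely choices, so probability 1/2; weight (1/4)·(1/2) = 1/8 each.
If it is in envelope 4 (prior 1/4): the presenter has 3 equally likely choices, so probability 1/3; weight (1/4)·(1/3) = 1/12.
The weights sum to 1/3.
So P(the cheque in envelope 2 | the presenter opened envelope 1) = (1/8) / (1/3) = 3/8.

3/8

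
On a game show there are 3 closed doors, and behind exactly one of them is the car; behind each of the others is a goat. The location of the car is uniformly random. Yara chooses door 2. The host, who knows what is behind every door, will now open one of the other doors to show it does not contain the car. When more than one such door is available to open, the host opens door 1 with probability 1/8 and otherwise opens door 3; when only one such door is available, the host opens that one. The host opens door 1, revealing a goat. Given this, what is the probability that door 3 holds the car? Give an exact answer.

8/9

Apply Bayes' rule, conditioning on where the car actually is.
If it is behind door 1 (prior 1/3): the host opened door 1, so this case is ruled out; weight (1/3)·0 = 0.
If it is behind door 2 (prior 1/3): door 1 is available, opened with probability 1/8; weight (1/3)·(1/8) = 1/24.
If it is behind door 3 (prior 1/3): only door 1 is available, probability 1; weight (1/3)·1 = 1/3.
The weights sum to 3/8.
So P(the car behind door 3 | the host opened door 1) = (1/3) / (3/8) = 8/9.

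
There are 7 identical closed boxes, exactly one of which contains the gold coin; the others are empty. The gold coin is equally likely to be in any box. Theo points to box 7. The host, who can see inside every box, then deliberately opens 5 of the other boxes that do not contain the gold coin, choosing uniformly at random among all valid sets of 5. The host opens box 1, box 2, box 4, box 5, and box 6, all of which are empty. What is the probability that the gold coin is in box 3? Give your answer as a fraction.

6/7

Consider each possible location of the gold coin in turn.
If it is in any of boxes 1, 2, 4, 5, and 6 (prior 1/7 each): that box was opened and seen not to hold the prize — ruled out; weight (1/7)·0 = 0 each.
If it is in box 3 (prior 1/7): the host has no choice, probability 1; weight (1/7)·1 = 1/7.
If it is in box 7 (prior 1/7): the host has 6 equally likely choices, so probability 1/6; weight (1/7)·(1/6) = 1/42.
The weights sum to 1/6.
So P(the gold coin in box 3 | the host opened box 1, box 2, box 4, box 5, and box 6) = (1/7) / (1/6) = 6/7.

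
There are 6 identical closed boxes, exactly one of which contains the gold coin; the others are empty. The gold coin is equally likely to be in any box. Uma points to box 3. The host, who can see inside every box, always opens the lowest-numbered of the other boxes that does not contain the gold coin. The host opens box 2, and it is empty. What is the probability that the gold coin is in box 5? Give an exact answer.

Condition on the true location of the gold coin.
If it is in box 1 (prior 1/6): box 2 is the lowest-numbered option available, probability 1; weight (1/6)·1 = 1/6.
If it is in box 2 (prior 1/6): the host opened box 2, so this case is ruled out; weight (1/6)·0 = 0.
If it is in any of boxes 3, 4, 5, and 6 (prior 1/6 each): the host would have opened box 1 instead, probability 0; weight (1/6)·0 = 0 each.
The weights sum to 1/6.
So P(the gold coin in box 5 | the host opened box 2) = 0 / (1/6) = 0.

0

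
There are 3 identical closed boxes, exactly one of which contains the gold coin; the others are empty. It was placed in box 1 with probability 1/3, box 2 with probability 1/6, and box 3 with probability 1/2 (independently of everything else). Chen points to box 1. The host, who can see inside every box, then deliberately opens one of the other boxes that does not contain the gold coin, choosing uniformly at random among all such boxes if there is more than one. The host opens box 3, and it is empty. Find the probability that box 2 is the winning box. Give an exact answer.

1/2

Condition on the true location of the gold coin.
If it is in box 1 (prior 1/3): the host has 2 equally likely choices, so probability 1/2; weight (1/3)·(1/2) = 1/6.
If it is in box 2 (prior 1/6): the host has no choice, probability 1; weight (1/6)·1 = 1/6.
If it is in box 3 (prior 1/2): the host opened box 3, so this case is ruled out; weight (1/2)·0 = 0.
The weights sum to 1/3.
So P(the gold coin in box 2 | the host opened box 3) = (1/6) / (1/3) = 1/2.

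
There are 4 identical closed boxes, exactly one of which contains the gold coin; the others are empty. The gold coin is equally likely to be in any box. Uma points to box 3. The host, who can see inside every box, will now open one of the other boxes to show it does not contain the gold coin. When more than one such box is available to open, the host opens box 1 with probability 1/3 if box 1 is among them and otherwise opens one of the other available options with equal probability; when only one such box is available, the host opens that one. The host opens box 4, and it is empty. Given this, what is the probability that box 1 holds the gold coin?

Apply Bayes' rule, conditioning on where the gold coin actually is.
If it is in box 1 (prior 1/4): box 1 holds the prize so is unavailable; the host chooses uniformly among the 2 others, probability 1/2; weight (1/4)·(1/2) = 1/8.
If it is in box 2 (prior 1/4): box 1 is available but not opened, probability 2/3; weight (1/4)·(2/3) = 1/6.
If it is in box 3 (prior 1/4): box 1 is available but not opened; box 4 gets probability (1 − 1/3)/2 = 1/3; weight (1/4)·(1/3) = 1/12.
If it is in box 4 (prior 1/4): the host opened box 4, so this case is ruled out; weight (1/4)·0 = 0.
The weights sum to 3/8.
So P(the gold coin in box 1 | the host opened box 4) = (1/8) / (3/8) = 1/3.

1/3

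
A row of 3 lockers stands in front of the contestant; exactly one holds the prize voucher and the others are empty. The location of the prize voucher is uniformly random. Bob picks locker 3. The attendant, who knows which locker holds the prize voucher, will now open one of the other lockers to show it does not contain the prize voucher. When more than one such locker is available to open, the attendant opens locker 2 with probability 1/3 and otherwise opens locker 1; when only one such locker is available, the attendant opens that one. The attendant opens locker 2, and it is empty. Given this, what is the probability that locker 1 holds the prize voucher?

3/4

Condition on the true location of the prize voucher.
If it is in locker 1 (prior 1/3): only locker 2 is available, probability 1; weight (1/3)·1 = 1/3.
If it is in locker 2 (prior 1/3): the attendant opened locker 2, so this case is ruled out; weight (1/3)·0 = 0.
If it is in locker 3 (prior 1/3): locker 2 is available, opened with probability 1/3; weight (1/3)·(1/3) = 1/9.
The weights sum to 4/9.
So P(the prize voucher in locker 1 | the attendant opened locker 2) = (1/3) / (4/9) = 3/4.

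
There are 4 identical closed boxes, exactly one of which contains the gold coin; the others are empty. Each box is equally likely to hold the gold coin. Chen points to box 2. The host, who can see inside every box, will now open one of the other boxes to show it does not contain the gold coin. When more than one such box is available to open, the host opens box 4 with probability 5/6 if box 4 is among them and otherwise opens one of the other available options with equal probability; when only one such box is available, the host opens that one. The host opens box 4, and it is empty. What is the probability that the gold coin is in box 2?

1/3

Apply Bayes' rule, conditioning on where the gold coin actually is.
If it is in any of boxes 1, 2, and 3 (prior 1/4 each): box 4 is available, opened with probability 5/6; weight (1/4)·(5/6) = 5/24 each.
If it is in box 4 (prior 1/4): the host opened box 4, so this case is ruled out; weight (1/4)·0 = 0.
The weights sum to 5/8.
So P(the gold coin in box 2 | the host opened box 4) = (5/24) / (5/8) = 1/3.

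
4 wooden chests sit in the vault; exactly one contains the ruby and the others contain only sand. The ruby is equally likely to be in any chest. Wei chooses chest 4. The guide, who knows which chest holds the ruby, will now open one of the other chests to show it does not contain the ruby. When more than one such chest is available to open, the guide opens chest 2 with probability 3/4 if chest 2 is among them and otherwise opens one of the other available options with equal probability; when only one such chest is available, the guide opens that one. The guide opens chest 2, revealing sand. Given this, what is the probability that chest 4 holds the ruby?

Condition on the true location of the ruby.
If it is in any of chests 1, 3, and 4 (prior 1/4 each): chest 2 is available, opened with probability 3/4; weight (1/4)·(3/4) = 3/16 each.
If it is in chest 2 (prior 1/4): the guide opened chest 2, so this case is ruled out; weight (1/4)·0 = 0.
The weights sum to 9/16.
So P(the ruby in chest 4 | the guide opened chest 2) = (3/16) / (9/16) = 1/3.

1/3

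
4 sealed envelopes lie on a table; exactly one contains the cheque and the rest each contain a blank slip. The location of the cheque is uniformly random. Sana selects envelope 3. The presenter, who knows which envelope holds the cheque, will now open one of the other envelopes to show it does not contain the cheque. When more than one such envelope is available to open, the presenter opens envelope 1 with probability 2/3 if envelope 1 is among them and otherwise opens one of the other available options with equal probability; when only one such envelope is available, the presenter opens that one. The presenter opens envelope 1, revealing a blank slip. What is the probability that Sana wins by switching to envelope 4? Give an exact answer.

1/3

Apply Bayes' rule, conditioning on where the cheque actually is.
If it is in envelope 1 (prior 1/4): the presenter opened envelope 1, so this case is ruled out; weight (1/4)·0 = 0.
If it is in any of envelopes 2, 3, and 4 (prior 1/4 each): envelope 1 is available, opened with probability 2/3; weight (1/4)·(2/3) = 1/6 each.
The weights sum to 1/2.
So P(the cheque in envelope 4 | the presenter opened envelope 1) = (1/6) / (1/2) = 1/3.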